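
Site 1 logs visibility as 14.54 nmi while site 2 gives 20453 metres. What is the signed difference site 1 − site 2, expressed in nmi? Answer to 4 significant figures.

site 2: 20453 m = 11.04374 nmi.
Difference: 14.54000 − 11.04374 = 3.496 nmi.

3.496 nmi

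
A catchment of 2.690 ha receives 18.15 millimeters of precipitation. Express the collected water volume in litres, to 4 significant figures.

488200 litres

Area: 2.690 ha = 26900 m².
1 mm over 1 m² is 1 L, so volume = 18.15 × 26900 = 488235 L ≈ 488200 L.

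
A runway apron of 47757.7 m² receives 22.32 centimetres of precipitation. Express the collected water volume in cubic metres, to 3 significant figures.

10700 cubic metres

Depth: 22.32 cm × 10 = 223.2 mm.
1 mm over 1 m² is 1 L, so volume = 223.2 × 47757.7 = 10659519 L = 10700 m³.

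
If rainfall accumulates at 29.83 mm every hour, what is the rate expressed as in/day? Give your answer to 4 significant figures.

29.83 mm/hour × 0.0393701 in/mm × 24 hour/day = 28.19 in/day.

28.19 in/day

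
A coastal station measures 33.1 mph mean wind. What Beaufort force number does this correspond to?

Beaufort force 7

33.1 mph = 14.8 m/s, which is Beaufort 7 (near gale, 13.9–17.1 m/s).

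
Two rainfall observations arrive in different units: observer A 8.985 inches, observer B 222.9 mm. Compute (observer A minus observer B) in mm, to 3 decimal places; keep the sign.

5.319 mm

observer A: 8.985 in = 228.21900 mm.
Difference: 228.21900 − 222.90000 = 5.319 mm.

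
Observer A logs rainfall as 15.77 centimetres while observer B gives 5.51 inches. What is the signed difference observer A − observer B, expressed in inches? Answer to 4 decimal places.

observer A: 15.77 cm = 6.208661 in.
Difference: 6.208661 − 5.510000 = 0.6987 in.

0.6987 in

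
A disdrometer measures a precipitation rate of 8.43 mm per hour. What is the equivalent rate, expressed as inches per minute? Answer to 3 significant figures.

8.43 mm/hour × 0.0393701 in/mm × 0.0166667 hour/minute = 0.00553 in/minute.

0.00553 in/minute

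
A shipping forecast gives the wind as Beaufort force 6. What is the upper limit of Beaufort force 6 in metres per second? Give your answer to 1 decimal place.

Beaufort 6 (strong breeze) spans 10.8–13.8 m/s.

13.8 m/s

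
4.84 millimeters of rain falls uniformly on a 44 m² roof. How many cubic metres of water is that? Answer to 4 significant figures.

1 mm over 1 m² is 1 L, so volume = 4.84 × 44 = 212.96 L = 0.2130 m³.

0.2130 cubic metres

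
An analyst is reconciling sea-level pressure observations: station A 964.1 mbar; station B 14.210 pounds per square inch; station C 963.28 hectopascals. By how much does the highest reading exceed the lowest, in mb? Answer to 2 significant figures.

station B: 14.210 psi = 979.75 mb.
station C: 963.28 hPa = 963.28 mb.
Spread: 979.75 − 963.28 = 16 mb.

16 mb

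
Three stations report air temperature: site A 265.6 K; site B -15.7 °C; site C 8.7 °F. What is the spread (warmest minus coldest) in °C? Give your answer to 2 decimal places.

8.15 °C

site A: 265.6 K = -7.550 °C.
site C: 8.7 °F = -12.944 °C.
Spread: (-7.550) − (-15.700) = 8.150 °C.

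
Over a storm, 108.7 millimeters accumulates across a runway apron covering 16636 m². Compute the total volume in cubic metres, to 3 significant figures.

1810 cubic metres

1 mm over 1 m² is 1 L, so volume = 108.7 × 16636 = 1808333.2 L = 1810 m³.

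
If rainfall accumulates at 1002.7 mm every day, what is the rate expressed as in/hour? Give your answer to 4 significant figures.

1.645 in/hour

1002.7 mm/day × 0.0393701 in/mm × 0.0416667 day/hour = 1.645 in/hour.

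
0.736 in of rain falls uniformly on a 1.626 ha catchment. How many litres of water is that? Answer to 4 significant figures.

Depth: 0.736 in × 25.4 = 18.6944 mm.
Area: 1.626 ha = 16260 m².
1 mm over 1 m² is 1 L, so volume = 18.6944 × 16260 = 303970.94 L ≈ 304000 L.

304000 litres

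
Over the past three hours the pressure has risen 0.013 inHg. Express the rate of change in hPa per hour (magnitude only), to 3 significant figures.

0.013 inHg / 3 h × 33.8639 hPa/inHg = 0.147 hPa/h.

0.147 hPa per hour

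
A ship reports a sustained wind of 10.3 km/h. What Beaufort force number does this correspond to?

10.3 km/h = 2.9 m/s, which is Beaufort 2 (light breeze, 1.6–3.3 m/s).

Beaufort force 2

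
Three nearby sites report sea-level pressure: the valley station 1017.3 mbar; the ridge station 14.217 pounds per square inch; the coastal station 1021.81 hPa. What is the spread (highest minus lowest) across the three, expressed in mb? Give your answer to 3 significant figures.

the ridge station: 14.217 psi = 980.228 mb.
the coastal station: 1021.81 hPa = 1021.810 mb.
Spread: 1021.810 − 980.228 = 41.6 mb.

41.6 mb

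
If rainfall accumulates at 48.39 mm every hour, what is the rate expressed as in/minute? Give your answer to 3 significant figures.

0.0318 in/minute

48.39 mm/hour × 0.0393701 in/mm × 0.0166667 hour/minute = 0.0318 in/minute.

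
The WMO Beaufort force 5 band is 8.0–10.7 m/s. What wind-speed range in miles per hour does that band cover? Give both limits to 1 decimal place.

8.0–10.7 m/s × 2.237 = 17.9–23.9 mph.

17.9 to 23.9 mph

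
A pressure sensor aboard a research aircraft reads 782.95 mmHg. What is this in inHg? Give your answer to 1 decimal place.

30.8 inHg

1 mmHg = 0.0393701 inHg, so 782.95 × 0.0393701 = 30.8 inHg.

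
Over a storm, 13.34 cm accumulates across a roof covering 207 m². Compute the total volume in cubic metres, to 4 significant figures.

27.61 cubic metres

Depth: 13.34 cm × 10 = 133.4 mm.
1 mm over 1 m² is 1 L, so volume = 133.4 × 207 = 27613.8 L = 27.61 m³.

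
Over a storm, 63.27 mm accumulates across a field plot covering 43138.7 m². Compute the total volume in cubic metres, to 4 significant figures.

1 mm over 1 m² is 1 L, so volume = 63.27 × 43138.7 = 2729385.5 L = 2729 m³.

2729 cubic metres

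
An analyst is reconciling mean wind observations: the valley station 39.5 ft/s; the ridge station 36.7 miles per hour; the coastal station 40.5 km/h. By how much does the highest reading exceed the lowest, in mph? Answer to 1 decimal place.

the valley station: 39.5 ft/s = 26.932 mph.
the coastal station: 40.5 km/h = 25.166 mph.
Spread: 36.700 − 25.166 = 11.5 mph.

11.5 mph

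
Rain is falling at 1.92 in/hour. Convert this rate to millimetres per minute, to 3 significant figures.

0.813 mm/minute

1.92 in/hour × 25.4 mm/in × 0.0166667 hour/minute = 0.813 mm/minute.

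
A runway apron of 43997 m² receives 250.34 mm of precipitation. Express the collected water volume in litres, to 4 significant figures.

1 mm over 1 m² is 1 L, so volume = 250.34 × 43997 = 11014209 L ≈ 11010000 L.

11010000 litres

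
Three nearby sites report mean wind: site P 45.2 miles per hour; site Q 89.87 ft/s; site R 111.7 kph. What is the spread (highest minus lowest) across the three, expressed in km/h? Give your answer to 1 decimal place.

39.0 km/h

site P: 45.2 mph = 72.742 km/h.
site Q: 89.87 ft/s = 98.613 km/h.
Spread: 111.700 − 72.742 = 39.0 km/h.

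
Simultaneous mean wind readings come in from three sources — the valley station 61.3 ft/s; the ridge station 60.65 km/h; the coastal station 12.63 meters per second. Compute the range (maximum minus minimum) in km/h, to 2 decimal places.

the valley station: 61.3 ft/s = 67.2633 km/h.
the coastal station: 12.63 m/s = 45.4680 km/h.
Spread: 67.2633 − 45.4680 = 21.80 km/h.

21.80 km/h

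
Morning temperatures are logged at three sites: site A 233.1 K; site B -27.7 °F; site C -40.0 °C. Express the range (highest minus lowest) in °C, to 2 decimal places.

6.88 °C

site A: 233.1 K = -40.050 °C.
site B: -27.7 °F = -33.167 °C.
Spread: (-33.167) − (-40.050) = 6.883 °C.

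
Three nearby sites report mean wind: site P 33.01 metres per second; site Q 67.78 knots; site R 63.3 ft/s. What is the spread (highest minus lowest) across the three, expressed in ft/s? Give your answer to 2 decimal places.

51.10 ft/s

site P: 33.01 m/s = 108.3005 ft/s.
site Q: 67.78 kt = 114.3998 ft/s.
Spread: 114.3998 − 63.3000 = 51.10 ft/s.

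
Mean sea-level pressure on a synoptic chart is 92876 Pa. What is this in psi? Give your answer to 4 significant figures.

1 Pa = 0.000145038 psi, so 92876 × 0.000145038 = 13.47 psi.

13.47 psi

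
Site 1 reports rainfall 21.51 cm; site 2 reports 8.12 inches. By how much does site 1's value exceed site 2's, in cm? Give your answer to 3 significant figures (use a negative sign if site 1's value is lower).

site 2: 8.12 in = 20.62480 cm.
Difference: 21.51000 − 20.62480 = 0.885 cm.

0.885 cm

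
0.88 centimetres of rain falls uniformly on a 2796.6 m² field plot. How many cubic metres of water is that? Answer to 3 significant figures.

24.6 cubic metres

Depth: 0.88 cm × 10 = 8.8 mm.
1 mm over 1 m² is 1 L, so volume = 8.8 × 2796.6 = 24610.08 L = 24.6 m³.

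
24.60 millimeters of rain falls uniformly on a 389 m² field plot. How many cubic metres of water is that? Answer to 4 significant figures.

1 mm over 1 m² is 1 L, so volume = 24.6 × 389 = 9569.4 L = 9.569 m³.

9.569 cubic metres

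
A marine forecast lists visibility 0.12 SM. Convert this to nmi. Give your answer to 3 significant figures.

0.104 nmi

1 SM = 0.868976 nmi, so 0.12 × 0.868976 = 0.104 nmi.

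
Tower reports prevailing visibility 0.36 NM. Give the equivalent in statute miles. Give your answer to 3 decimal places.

0.414 SM

1 nmi = 1.15078 SM, so 0.36 × 1.15078 = 0.414 SM.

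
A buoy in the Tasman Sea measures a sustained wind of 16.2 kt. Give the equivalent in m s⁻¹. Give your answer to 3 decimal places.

1 kt = 0.514444 m/s, so 16.2 × 0.514444 = 8.334 m/s.

8.334 m/s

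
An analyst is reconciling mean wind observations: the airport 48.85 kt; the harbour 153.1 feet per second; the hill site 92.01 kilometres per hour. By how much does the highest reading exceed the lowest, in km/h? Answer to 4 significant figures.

the airport: 48.85 kt = 90.4702 km/h.
the harbour: 153.1 ft/s = 167.9936 km/h.
Spread: 167.9936 − 90.4702 = 77.52 km/h.

77.52 km/h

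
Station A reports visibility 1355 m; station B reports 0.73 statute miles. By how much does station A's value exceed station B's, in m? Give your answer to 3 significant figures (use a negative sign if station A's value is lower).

180 m

station B: 0.73 SM = 1174.82 m.
Difference: 1355.00 − 1174.82 = 180 m.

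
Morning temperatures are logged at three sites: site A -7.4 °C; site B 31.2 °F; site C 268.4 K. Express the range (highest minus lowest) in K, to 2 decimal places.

6.96 K

site B: 31.2 °F = -0.444 °C.
site C: 268.4 K = -4.750 °C.
Spread: (-0.444) − (-7.400) = 6.956 °C.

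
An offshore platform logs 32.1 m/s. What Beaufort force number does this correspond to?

Beaufort force 11

32.1 m/s lies in the Beaufort 11 band (violent storm, 28.5–32.6 m/s).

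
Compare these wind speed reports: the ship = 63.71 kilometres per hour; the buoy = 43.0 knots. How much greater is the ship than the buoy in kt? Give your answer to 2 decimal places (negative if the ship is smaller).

the ship: 63.71 km/h = 34.4006 kt.
Difference: 34.4006 − 43.0000 = -8.60 kt.

-8.60 kt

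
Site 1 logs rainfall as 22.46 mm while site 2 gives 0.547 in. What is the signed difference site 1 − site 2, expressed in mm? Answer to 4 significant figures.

site 2: 0.547 in = 13.89380 mm.
Difference: 22.46000 − 13.89380 = 8.566 mm.

8.566 mm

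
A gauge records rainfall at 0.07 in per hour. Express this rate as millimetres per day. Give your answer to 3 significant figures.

42.7 mm/day

0.07 in/hour × 25.4 mm/in × 24 hour/day = 42.7 mm/day.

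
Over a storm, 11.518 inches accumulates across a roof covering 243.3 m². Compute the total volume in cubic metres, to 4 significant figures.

Depth: 11.518 in × 25.4 = 292.5572 mm.
1 mm over 1 m² is 1 L, so volume = 292.5572 × 243.3 = 71179.167 L = 71.18 m³.

71.18 cubic metres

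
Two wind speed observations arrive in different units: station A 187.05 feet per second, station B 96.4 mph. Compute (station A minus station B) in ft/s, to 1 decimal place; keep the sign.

station B: 96.4 mph = 141.387 ft/s.
Difference: 187.050 − 141.387 = 45.7 ft/s.

45.7 ft/s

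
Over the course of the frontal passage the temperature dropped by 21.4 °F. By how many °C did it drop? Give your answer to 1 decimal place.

For a temperature change the 32° offset cancels: Δ°C = 21.4 × 0.5556 = 11.9 °C.

11.9 °C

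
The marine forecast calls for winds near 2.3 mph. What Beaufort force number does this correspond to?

Beaufort force 1

2.3 mph = 1.0 m/s, which is Beaufort 1 (light air, 0.3–1.5 m/s).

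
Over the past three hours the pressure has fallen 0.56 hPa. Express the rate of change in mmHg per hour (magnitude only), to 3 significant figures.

0.56 hPa / 3 h × 0.750062 mmHg/hPa = 0.140 mmHg/h.

0.140 mmHg per hour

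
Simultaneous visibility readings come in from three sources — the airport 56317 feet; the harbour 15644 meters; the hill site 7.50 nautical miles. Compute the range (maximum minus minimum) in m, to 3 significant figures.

the airport: 56317 ft = 17165.42 m.
the hill site: 7.50 nmi = 13890.00 m.
Spread: 17165.42 − 13890.00 = 3280 m.

3280 m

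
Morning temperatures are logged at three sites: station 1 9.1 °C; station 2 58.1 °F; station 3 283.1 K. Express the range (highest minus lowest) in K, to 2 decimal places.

5.40 K

station 2: 58.1 °F = 14.500 °C.
station 3: 283.1 K = 9.950 °C.
Spread: 14.500 − 9.100 = 5.400 °C.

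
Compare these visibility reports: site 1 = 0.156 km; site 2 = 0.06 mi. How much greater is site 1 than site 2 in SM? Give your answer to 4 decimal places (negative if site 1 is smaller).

site 1: 0.156 km = 0.096934 SM.
Difference: 0.096934 − 0.060000 = 0.0369 SM.

0.0369 SM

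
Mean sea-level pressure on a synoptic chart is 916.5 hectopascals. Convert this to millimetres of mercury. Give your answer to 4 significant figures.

687.4 mmHg

1 hPa = 0.750062 mmHg, so 916.5 × 0.750062 = 687.4 mmHg.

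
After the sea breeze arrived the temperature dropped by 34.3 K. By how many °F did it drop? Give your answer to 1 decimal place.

61.7 °F

Converting a difference, only the 9/5 scale factor applies: Δ°F = 34.3 × 1.8 = 61.7 °F.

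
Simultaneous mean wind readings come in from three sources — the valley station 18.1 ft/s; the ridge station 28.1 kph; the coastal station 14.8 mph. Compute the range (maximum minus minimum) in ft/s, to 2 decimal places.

7.51 ft/s

the ridge station: 28.1 km/h = 25.6088 ft/s.
the coastal station: 14.8 mph = 21.7067 ft/s.
Spread: 25.6088 − 18.1000 = 7.51 ft/s.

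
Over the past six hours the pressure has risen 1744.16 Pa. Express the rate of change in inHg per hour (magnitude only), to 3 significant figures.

0.0858 inHg per hour

1744.16 Pa / 6 h × 0.0002953 inHg/Pa = 0.0858 inHg/h.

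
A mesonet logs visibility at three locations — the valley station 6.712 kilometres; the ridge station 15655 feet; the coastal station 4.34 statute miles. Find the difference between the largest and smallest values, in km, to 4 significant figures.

2.213 km

the ridge station: 15655 ft = 4.77164 km.
the coastal station: 4.34 SM = 6.98455 km.
Spread: 6.98455 − 4.77164 = 2.213 km.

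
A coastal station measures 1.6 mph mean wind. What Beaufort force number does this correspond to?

Beaufort force 1

1.6 mph = 0.7 m/s, which is Beaufort 1 (light air, 0.3–1.5 m/s).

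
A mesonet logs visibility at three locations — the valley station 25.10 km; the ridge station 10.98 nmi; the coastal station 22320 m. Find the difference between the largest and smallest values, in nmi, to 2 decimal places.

the valley station: 25.10 km = 13.5529 nmi.
the coastal station: 22320 m = 12.0518 nmi.
Spread: 13.5529 − 10.9800 = 2.57 nmi.

2.57 nmi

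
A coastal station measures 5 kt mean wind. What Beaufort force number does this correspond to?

5 kt lies in the Beaufort 2 band (light breeze, 4–6 kt).

Beaufort force 2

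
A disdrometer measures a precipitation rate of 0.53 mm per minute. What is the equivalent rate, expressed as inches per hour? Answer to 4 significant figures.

0.53 mm/minute × 0.0393701 in/mm × 60 minute/hour = 1.252 in/hour.

1.252 in/hour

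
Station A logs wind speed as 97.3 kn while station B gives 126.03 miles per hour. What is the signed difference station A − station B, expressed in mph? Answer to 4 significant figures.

-14.06 mph

station A: 97.3 kt = 111.9708 mph.
Difference: 111.9708 − 126.0300 = -14.06 mph.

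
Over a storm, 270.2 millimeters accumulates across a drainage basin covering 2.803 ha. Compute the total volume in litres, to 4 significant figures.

Area: 2.803 ha = 28030 m².
1 mm over 1 m² is 1 L, so volume = 270.2 × 28030 = 7573706 L ≈ 7574000 L.

7574000 litres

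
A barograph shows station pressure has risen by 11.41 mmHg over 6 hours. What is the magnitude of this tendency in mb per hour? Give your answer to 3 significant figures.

2.54 mb per hour

11.41 mmHg / 6 h × 1.33322 mb/mmHg = 2.54 mb/h.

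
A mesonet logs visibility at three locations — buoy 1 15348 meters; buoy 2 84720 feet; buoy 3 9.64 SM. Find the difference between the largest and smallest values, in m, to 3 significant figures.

buoy 2: 84720 ft = 25822.66 m.
buoy 3: 9.64 SM = 15514.08 m.
Spread: 25822.66 − 15348.00 = 10500 m.

10500 m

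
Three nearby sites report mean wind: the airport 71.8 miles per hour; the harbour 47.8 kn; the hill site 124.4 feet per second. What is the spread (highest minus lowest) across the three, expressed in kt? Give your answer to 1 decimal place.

the airport: 71.8 mph = 62.392 kt.
the hill site: 124.4 ft/s = 73.705 kt.
Spread: 73.705 − 47.800 = 25.9 kt.

25.9 kt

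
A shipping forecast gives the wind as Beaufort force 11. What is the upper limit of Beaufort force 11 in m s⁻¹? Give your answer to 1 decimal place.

32.6 m/s

Beaufort 11 (violent storm) spans 28.5–32.6 m/s.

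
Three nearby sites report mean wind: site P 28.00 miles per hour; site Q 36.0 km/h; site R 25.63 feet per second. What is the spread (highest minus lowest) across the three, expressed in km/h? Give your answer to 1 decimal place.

site P: 28.00 mph = 45.062 km/h.
site R: 25.63 ft/s = 28.123 km/h.
Spread: 45.062 − 28.123 = 16.9 km/h.

16.9 km/h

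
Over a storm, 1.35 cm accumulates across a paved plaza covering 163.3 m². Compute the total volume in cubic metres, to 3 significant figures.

2.20 cubic metres

Depth: 1.35 cm × 10 = 13.5 mm.
1 mm over 1 m² is 1 L, so volume = 13.5 × 163.3 = 2204.55 L = 2.20 m³.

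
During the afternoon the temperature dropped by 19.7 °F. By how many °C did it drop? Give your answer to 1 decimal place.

Converting a difference, only the 9/5 scale factor applies: Δ°C = 19.7 × 0.5556 = 10.9 °C.

10.9 °C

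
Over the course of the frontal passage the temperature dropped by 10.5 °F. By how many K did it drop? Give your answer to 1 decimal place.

5.8 K

Converting a difference, only the 9/5 scale factor applies: ΔK = 10.5 × 0.5556 = 5.8 K.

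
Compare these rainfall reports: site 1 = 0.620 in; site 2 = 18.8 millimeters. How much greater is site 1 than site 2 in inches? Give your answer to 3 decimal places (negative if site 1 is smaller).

site 2: 18.8 mm = 0.74016 in.
Difference: 0.62000 − 0.74016 = -0.120 in.

-0.120 in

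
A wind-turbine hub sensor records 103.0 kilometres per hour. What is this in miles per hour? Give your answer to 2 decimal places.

1 km/h = 0.621371 mph, so 103.0 × 0.621371 = 64.00 mph.

64.00 mph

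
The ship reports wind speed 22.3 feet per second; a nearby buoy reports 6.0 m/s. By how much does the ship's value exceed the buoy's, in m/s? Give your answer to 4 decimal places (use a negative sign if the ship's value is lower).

0.7970 m/s

the ship: 22.3 ft/s = 6.797040 m/s.
Difference: 6.797040 − 6.000000 = 0.7970 m/s.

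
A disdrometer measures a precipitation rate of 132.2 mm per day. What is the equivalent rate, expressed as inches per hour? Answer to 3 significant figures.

132.2 mm/day × 0.0393701 in/mm × 0.0416667 day/hour = 0.217 in/hour.

0.217 in/hour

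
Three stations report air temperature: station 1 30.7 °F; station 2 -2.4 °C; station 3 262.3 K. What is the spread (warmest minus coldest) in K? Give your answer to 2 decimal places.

station 1: 30.7 °F = -0.722 °C.
station 3: 262.3 K = -10.850 °C.
Spread: (-0.722) − (-10.850) = 10.128 °C.

10.13 K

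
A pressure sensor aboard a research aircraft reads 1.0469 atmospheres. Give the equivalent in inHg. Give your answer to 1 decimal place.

31.3 inHg

1 atm = 29.9213 inHg, so 1.0469 × 29.9213 = 31.3 inHg.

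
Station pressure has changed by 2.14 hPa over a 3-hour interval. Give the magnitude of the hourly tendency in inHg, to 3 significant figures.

2.14 hPa / 3 h × 0.02953 inHg/hPa = 0.0211 inHg/h.

0.0211 inHg per hour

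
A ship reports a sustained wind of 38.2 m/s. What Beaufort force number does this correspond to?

Beaufort force 12

38.2 m/s lies in the Beaufort 12 band (hurricane force, ≥32.7 m/s).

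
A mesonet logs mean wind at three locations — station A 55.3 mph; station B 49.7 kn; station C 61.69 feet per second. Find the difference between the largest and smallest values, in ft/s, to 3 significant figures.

22.2 ft/s

station A: 55.3 mph = 81.107 ft/s.
station B: 49.7 kt = 83.884 ft/s.
Spread: 83.884 − 61.690 = 22.2 ft/s.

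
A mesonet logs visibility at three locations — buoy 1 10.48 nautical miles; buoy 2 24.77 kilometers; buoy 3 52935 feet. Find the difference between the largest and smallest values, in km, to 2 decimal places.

8.64 km

buoy 1: 10.48 nmi = 19.4090 km.
buoy 3: 52935 ft = 16.1346 km.
Spread: 24.7700 − 16.1346 = 8.64 km.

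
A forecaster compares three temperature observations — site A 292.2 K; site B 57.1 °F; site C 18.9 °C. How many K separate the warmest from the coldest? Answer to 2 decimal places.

site A: 292.2 K = 19.050 °C.
site B: 57.1 °F = 13.944 °C.
Spread: 19.050 − 13.944 = 5.106 °C.

5.11 K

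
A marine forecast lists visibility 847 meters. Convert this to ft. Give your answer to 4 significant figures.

1 m = 3.28084 ft, so 847 × 3.28084 = 2779 ft.

2779 ft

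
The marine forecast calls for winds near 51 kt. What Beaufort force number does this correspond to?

Beaufort force 10

51 kt lies in the Beaufort 10 band (storm, 48–55 kt).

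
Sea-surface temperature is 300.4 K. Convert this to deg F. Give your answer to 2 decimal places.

81.05 °F

First to °C: 27.25 °C.
Then to °F: 81.05 °F.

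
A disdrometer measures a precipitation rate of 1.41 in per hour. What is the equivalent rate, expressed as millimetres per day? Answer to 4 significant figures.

1.41 in/hour × 25.4 mm/in × 24 hour/day = 859.5 mm/day.

859.5 mm/day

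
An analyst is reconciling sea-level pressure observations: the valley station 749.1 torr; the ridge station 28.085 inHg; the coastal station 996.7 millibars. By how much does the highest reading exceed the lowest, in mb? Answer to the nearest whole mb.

the valley station: 749.1 mmHg = 998.72 mb.
the ridge station: 28.085 inHg = 951.07 mb.
Spread: 998.72 − 951.07 = 48 mb.

48 mb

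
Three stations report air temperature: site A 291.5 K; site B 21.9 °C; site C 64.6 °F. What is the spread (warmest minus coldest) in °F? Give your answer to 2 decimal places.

6.82 °F

site A: 291.5 K = 18.350 °C.
site C: 64.6 °F = 18.111 °C.
Spread: 21.900 − 18.111 = 3.789 °C = 6.82 °F.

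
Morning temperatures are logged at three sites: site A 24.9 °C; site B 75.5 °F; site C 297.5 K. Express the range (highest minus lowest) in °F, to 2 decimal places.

site B: 75.5 °F = 24.167 °C.
site C: 297.5 K = 24.350 °C.
Spread: 24.900 − 24.167 = 0.733 °C = 1.32 °F.

1.32 °F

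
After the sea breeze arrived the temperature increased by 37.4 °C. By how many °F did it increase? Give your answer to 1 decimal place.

For a temperature change the 32° offset cancels: Δ°F = 37.4 × 1.8 = 67.3 °F.

67.3 °F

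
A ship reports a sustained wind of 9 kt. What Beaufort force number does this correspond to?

9 kt lies in the Beaufort 3 band (gentle breeze, 7–10 kt).

Beaufort force 3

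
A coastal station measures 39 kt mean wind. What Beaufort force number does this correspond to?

39 kt lies in the Beaufort 8 band (gale, 34–40 kt).

Beaufort force 8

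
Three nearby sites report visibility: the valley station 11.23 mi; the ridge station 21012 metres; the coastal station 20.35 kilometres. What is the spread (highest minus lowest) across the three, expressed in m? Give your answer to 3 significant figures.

2940 m

the valley station: 11.23 SM = 18072.93 m.
the coastal station: 20.35 km = 20350.00 m.
Spread: 21012.00 − 18072.93 = 2940 m.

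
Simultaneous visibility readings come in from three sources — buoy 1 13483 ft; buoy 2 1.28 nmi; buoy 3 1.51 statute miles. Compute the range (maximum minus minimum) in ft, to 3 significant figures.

buoy 2: 1.28 nmi = 7777.43 ft.
buoy 3: 1.51 SM = 7972.80 ft.
Spread: 13483.00 − 7777.43 = 5710 ft.

5710 ft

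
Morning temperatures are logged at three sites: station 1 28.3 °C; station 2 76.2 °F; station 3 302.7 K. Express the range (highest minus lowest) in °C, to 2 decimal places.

4.99 °C

station 2: 76.2 °F = 24.556 °C.
station 3: 302.7 K = 29.550 °C.
Spread: 29.550 − 24.556 = 4.994 °C.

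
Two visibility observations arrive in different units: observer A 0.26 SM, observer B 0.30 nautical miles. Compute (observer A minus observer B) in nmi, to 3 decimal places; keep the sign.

-0.074 nmi

observer A: 0.26 SM = 0.22593 nmi.
Difference: 0.22593 − 0.30000 = -0.074 nmi.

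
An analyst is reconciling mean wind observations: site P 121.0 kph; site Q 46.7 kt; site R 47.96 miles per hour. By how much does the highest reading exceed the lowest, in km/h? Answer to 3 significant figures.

43.8 km/h

site Q: 46.7 kt = 86.488 km/h.
site R: 47.96 mph = 77.184 km/h.
Spread: 121.000 − 77.184 = 43.8 km/h.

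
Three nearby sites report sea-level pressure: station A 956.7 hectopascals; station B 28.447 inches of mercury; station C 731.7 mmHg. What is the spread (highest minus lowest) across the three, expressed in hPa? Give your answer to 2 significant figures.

19 hPa

station B: 28.447 inHg = 963.33 hPa.
station C: 731.7 mmHg = 975.52 hPa.
Spread: 975.52 − 956.70 = 19 hPa.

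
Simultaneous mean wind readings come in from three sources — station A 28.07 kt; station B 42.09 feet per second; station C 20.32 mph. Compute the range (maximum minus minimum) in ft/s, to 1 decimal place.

station A: 28.07 kt = 47.377 ft/s.
station C: 20.32 mph = 29.803 ft/s.
Spread: 47.377 − 29.803 = 17.6 ft/s.

17.6 ft/s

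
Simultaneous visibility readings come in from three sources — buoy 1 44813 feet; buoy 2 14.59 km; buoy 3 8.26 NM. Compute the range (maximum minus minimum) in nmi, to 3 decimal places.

buoy 1: 44813 ft = 7.37527 nmi.
buoy 2: 14.59 km = 7.87797 nmi.
Spread: 8.26000 − 7.37527 = 0.885 nmi.

0.885 nmi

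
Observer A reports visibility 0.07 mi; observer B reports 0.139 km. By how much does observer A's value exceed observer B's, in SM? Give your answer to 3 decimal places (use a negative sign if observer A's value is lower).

-0.016 SM

observer B: 0.139 km = 0.08637 SM.
Difference: 0.07000 − 0.08637 = -0.016 SM.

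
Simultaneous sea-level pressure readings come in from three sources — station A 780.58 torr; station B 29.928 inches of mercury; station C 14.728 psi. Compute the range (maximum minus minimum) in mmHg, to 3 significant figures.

station B: 29.928 inHg = 760.171 mmHg.
station C: 14.728 psi = 761.657 mmHg.
Spread: 780.580 − 760.171 = 20.4 mmHg.

20.4 mmHg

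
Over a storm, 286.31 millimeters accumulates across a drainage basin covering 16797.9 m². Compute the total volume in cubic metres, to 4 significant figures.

1 mm over 1 m² is 1 L, so volume = 286.31 × 16797.9 = 4809406.7 L = 4809 m³.

4809 cubic metres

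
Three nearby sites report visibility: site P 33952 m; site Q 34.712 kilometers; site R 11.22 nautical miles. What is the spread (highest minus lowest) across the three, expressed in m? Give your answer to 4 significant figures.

site Q: 34.712 km = 34712.00 m.
site R: 11.22 nmi = 20779.44 m.
Spread: 34712.00 − 20779.44 = 13930 m.

13930 m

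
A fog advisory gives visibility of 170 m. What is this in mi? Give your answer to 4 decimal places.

0.1056 SM

1 m = 0.000621371 SM, so 170 × 0.000621371 = 0.1056 SM.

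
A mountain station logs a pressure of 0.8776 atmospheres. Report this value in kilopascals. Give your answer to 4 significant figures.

88.92 kPa

1 atm = 101.325 kPa, so 0.8776 × 101.325 = 88.92 kPa.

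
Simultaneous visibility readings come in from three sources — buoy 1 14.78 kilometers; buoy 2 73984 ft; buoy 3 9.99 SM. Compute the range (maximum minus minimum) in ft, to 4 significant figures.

buoy 1: 14.78 km = 48490.81 ft.
buoy 3: 9.99 SM = 52747.20 ft.
Spread: 73984.00 − 48490.81 = 25490 ft.

25490 ft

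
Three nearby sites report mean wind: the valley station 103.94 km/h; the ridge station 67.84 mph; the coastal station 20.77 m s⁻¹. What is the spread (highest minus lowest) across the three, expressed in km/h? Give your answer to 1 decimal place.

34.4 km/h

the ridge station: 67.84 mph = 109.178 km/h.
the coastal station: 20.77 m/s = 74.772 km/h.
Spread: 109.178 − 74.772 = 34.4 km/h.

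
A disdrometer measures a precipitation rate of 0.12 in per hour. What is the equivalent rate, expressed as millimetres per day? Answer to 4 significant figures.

0.12 in/hour × 25.4 mm/in × 24 hour/day = 73.15 mm/day.

73.15 mm/day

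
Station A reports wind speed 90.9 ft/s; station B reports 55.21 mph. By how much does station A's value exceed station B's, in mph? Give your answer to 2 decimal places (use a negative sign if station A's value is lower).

6.77 mph

station A: 90.9 ft/s = 61.9773 mph.
Difference: 61.9773 − 55.2100 = 6.77 mph.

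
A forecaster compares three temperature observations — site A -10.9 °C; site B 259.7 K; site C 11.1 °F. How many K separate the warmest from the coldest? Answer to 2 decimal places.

site B: 259.7 K = -13.450 °C.
site C: 11.1 °F = -11.611 °C.
Spread: (-10.900) − (-13.450) = 2.550 °C.

2.55 K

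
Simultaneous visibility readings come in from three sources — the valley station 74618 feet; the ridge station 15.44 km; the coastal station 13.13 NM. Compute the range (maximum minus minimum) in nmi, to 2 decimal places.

4.79 nmi

the valley station: 74618 ft = 12.2805 nmi.
the ridge station: 15.44 km = 8.3369 nmi.
Spread: 13.1300 − 8.3369 = 4.79 nmi.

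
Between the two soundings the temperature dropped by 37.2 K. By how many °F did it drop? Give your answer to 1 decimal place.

For a temperature change the 32° offset cancels: Δ°F = 37.2 × 1.8 = 67.0 °F.

67.0 °F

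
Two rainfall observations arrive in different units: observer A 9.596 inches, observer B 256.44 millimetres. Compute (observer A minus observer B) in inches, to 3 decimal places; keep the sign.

-0.500 in

observer B: 256.44 mm = 10.09606 in.
Difference: 9.59600 − 10.09606 = -0.500 in.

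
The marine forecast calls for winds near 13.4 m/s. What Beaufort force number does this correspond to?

13.4 m/s lies in the Beaufort 6 band (strong breeze, 10.8–13.8 m/s).

Beaufort force 6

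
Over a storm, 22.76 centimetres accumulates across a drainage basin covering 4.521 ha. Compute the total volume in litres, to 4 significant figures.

Depth: 22.76 cm × 10 = 227.6 mm.
Area: 4.521 ha = 45210 m².
1 mm over 1 m² is 1 L, so volume = 227.6 × 45210 = 10289796 L ≈ 10290000 L.

10290000 litres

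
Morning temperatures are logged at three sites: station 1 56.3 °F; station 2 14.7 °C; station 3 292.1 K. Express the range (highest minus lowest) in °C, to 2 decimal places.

station 1: 56.3 °F = 13.500 °C.
station 3: 292.1 K = 18.950 °C.
Spread: 18.950 − 13.500 = 5.450 °C.

5.45 °C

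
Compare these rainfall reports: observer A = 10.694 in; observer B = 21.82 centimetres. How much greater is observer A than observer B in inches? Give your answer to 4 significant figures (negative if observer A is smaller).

observer B: 21.82 cm = 8.59055 in.
Difference: 10.69400 − 8.59055 = 2.103 in.

2.103 in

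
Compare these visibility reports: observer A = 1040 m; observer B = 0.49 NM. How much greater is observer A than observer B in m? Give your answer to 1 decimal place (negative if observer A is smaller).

observer B: 0.49 nmi = 907.480 m.
Difference: 1040.000 − 907.480 = 132.5 m.

132.5 m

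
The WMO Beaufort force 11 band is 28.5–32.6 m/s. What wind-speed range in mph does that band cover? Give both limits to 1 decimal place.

28.5–32.6 m/s × 2.237 = 63.8–72.9 mph.

63.8 to 72.9 mph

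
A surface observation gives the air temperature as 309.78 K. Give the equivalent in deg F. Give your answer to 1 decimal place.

First to °C: 36.63 °C.
Then to °F: 97.9 °F.

97.9 °F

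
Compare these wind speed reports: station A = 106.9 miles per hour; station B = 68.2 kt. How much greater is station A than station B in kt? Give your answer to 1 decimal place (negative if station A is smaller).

24.7 kt

station A: 106.9 mph = 92.894 kt.
Difference: 92.894 − 68.200 = 24.7 kt.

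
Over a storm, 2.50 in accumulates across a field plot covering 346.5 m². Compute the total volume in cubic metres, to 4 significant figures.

22.00 cubic metres

Depth: 2.50 in × 25.4 = 63.5 mm.
1 mm over 1 m² is 1 L, so volume = 63.5 × 346.5 = 22002.75 L = 22.00 m³.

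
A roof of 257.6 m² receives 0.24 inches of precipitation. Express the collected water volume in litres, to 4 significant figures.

1570 litres

Depth: 0.24 in × 25.4 = 6.096 mm.
1 mm over 1 m² is 1 L, so volume = 6.096 × 257.6 = 1570.3296 L ≈ 1570 L.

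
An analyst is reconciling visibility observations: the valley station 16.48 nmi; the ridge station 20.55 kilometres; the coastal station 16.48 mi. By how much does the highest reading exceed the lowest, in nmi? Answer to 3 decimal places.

the ridge station: 20.55 km = 11.09611 nmi.
the coastal station: 16.48 SM = 14.32073 nmi.
Spread: 16.48000 − 11.09611 = 5.384 nmi.

5.384 nmi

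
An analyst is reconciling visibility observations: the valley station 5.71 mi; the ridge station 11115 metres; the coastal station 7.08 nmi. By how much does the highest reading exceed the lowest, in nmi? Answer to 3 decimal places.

the valley station: 5.71 SM = 4.96185 nmi.
the ridge station: 11115 m = 6.00162 nmi.
Spread: 7.08000 − 4.96185 = 2.118 nmi.

2.118 nmi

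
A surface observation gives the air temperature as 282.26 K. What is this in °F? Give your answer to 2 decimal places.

First to °C: 9.11 °C.
Then to °F: 48.40 °F.

48.40 °F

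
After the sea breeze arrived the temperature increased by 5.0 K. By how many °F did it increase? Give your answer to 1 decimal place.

A change of 1 °C equals a change of 1.8 °F: Δ°F = 5.0 × 1.8 = 9.0 °F.

9.0 °F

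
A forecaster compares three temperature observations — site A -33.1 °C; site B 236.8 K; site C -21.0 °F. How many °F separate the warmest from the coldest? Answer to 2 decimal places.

12.43 °F

site B: 236.8 K = -36.350 °C.
site C: -21.0 °F = -29.444 °C.
Spread: (-29.444) − (-36.350) = 6.906 °C = 12.43 °F.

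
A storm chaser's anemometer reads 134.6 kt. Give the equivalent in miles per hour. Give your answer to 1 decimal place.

154.9 mph

1 kt = 1.15078 mph, so 134.6 × 1.15078 = 154.9 mph.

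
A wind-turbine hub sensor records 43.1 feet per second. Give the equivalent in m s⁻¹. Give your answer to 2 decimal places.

1 ft/s = 0.3048 m/s, so 43.1 × 0.3048 = 13.14 m/s.

13.14 m/s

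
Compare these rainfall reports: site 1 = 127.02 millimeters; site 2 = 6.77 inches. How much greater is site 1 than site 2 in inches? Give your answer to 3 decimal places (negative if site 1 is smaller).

site 1: 127.02 mm = 5.00079 in.
Difference: 5.00079 − 6.77000 = -1.769 in.

-1.769 in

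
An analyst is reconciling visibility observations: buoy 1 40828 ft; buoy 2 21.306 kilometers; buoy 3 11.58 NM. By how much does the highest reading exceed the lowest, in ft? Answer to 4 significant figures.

buoy 2: 21.306 km = 69901.57 ft.
buoy 3: 11.58 nmi = 70361.42 ft.
Spread: 70361.42 − 40828.00 = 29530 ft.

29530 ft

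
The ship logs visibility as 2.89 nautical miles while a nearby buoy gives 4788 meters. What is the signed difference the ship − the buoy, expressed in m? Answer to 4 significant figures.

564.3 m

the ship: 2.89 nmi = 5352.280 m.
Difference: 5352.280 − 4788.000 = 564.3 m.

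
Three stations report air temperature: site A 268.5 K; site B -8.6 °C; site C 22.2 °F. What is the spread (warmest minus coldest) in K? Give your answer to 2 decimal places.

3.95 K

site A: 268.5 K = -4.650 °C.
site C: 22.2 °F = -5.444 °C.
Spread: (-4.650) − (-8.600) = 3.950 °C.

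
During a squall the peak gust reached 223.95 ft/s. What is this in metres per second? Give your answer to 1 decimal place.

68.3 m/s

1 ft/s = 0.3048 m/s, so 223.95 × 0.3048 = 68.3 m/s.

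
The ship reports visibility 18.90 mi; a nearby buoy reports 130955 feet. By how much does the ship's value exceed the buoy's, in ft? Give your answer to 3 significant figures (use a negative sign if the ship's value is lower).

-31200 ft

the ship: 18.90 SM = 99792.00 ft.
Difference: 99792.00 − 130955.00 = -31200 ft.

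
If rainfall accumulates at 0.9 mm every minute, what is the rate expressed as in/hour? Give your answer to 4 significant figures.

0.9 mm/minute × 0.0393701 in/mm × 60 minute/hour = 2.126 in/hour.

2.126 in/hour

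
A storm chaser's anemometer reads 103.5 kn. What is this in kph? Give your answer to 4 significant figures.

191.7 km/h

1 kt = 1.852 km/h, so 103.5 × 1.852 = 191.7 km/h.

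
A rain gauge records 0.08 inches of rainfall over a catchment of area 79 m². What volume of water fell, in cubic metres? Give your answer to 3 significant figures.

0.161 cubic metres

Depth: 0.08 in × 25.4 = 2.032 mm.
1 mm over 1 m² is 1 L, so volume = 2.032 × 79 = 160.528 L = 0.161 m³.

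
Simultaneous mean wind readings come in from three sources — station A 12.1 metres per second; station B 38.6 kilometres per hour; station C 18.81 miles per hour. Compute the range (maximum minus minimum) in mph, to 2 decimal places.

station A: 12.1 m/s = 27.0669 mph.
station B: 38.6 km/h = 23.9849 mph.
Spread: 27.0669 − 18.8100 = 8.26 mph.

8.26 mph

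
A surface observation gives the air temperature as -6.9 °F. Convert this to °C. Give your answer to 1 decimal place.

-21.6 °C

°C = (°F − 32) × 5/9 = (-6.9 − 32) / 1.8 = -21.6 °C.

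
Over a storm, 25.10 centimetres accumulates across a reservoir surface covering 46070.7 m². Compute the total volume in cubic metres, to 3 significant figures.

11600 cubic metres

Depth: 25.10 cm × 10 = 251 mm.
1 mm over 1 m² is 1 L, so volume = 251 × 46070.7 = 11563746 L = 11600 m³.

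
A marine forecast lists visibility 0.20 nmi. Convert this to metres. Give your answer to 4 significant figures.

370.4 m

1 nmi = 1852 m, so 0.20 × 1852 = 370.4 m.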